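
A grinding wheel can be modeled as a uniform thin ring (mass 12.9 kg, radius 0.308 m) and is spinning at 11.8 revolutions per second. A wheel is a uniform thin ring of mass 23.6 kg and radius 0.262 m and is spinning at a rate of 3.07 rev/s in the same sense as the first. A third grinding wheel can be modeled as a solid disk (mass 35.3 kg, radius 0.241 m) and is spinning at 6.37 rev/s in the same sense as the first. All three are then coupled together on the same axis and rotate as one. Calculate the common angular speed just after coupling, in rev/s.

|ω_f| ≈ 6.71 rev/s

The coupling torques are internal; angular momentum about the shared axis is conserved.
Moments of inertia: I_A = (12.9)(0.308)² = 1.224 kg·m²; I_B = (23.6)(0.262)² = 1.620 kg·m²; I_C = ½(35.3)(0.241)² = 1.025 kg·m².
Taking A's sense as positive: L = (1.224)(11.8) + (1.620)(3.07) + (1.025)(6.37) = 25.94 kg·m²·rev/s.
Combined I = 1.224 + 1.620 + 1.025 = 3.869 kg·m².
ω_f = L / I = 25.94 / 3.869 = 6.706 rev/s.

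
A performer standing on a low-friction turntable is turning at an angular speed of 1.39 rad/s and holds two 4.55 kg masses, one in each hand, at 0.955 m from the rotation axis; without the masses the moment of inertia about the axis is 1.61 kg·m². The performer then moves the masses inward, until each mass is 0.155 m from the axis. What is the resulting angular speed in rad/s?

ω₂ ≈ 7.53 rad/s

With no external torque about the axis, L is conserved: I₁ω₁ = I₂ω₂.
I₁ = 1.61 + 2(4.55)(0.955)² = 9.909 kg·m²; I₂ = 1.61 + 2(4.55)(0.155)² = 1.829 kg·m².
ω₂ = I₁ω₁ / I₂ = (9.909)(1.39 rad/s) / (1.829) = 7.532 rad/s.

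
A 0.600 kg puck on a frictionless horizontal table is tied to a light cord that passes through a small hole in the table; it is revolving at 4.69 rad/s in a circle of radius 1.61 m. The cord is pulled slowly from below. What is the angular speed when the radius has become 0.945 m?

The constraining force is radial, so m r² ω about the center is conserved.
ω₂ = ω₁ (r₁/r₂)² = (4.69)(1.61/0.945)² = 13.61 rad/s.

ω₂ ≈ 13.6 rad/s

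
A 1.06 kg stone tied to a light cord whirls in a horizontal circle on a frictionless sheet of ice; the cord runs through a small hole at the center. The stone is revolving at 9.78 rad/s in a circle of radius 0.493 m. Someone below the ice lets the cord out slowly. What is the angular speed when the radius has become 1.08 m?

ω₂ ≈ 2.04 rad/s

No torque about the axis ⇒ m r₁² ω₁ = m r₂² ω₂.
ω₂ = ω₁ (r₁/r₂)² = (9.78)(0.493/1.08)² = 2.038 rad/s.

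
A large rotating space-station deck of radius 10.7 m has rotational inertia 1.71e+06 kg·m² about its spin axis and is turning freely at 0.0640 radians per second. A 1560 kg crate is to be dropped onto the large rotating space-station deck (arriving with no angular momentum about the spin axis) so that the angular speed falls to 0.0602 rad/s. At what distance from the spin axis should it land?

No external torque acts about the spin axis; L_before = L_after.
I_p ω_i = (I_p + m r²) ω_f ⇒ m r² = I_p(ω_i/ω_f − 1) = 1.710e+06(0.0640/0.0602 − 1) = 1.079e+05 kg·m².
r = √(1.079e+05/1560) = 8.318 m.

r ≈ 8.32 m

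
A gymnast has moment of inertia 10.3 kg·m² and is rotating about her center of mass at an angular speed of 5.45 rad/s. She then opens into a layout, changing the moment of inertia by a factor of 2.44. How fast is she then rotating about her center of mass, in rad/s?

ω₂ ≈ 2.23 rad/s

Angular momentum about the spin axis is conserved since the torque about it is zero.
I₂ = 2.44 × 10.3 = 25.13 kg·m².
ω₂ = I₁ω₁ / I₂ = (10.30)(5.45 rad/s) / (25.13) = 2.234 rad/s.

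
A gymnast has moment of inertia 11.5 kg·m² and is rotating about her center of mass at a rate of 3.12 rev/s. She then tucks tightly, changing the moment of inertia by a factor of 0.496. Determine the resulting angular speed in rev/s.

ω₂ ≈ 6.29 rev/s

No external torque acts about the spin axis, so angular momentum is conserved.
I₂ = 0.496 × 11.5 = 5.704 kg·m².
ω₂ = I₁ω₁ / I₂ = (11.50)(3.12 rev/s) / (5.704) = 6.290 rev/s.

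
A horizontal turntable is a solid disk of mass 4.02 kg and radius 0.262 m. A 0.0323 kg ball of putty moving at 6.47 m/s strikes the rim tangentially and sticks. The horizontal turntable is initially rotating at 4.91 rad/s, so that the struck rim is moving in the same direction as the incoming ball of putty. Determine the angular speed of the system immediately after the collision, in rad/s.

About the axle the impulsive forces during the collision are internal, so angular momentum about that axis is conserved.
I_p = ½(4.02)(0.262)² = 0.1380 kg·m². Taking the sense of the ball of putty's angular momentum as positive, L_{ball} = m v R = (0.0323)(6.47)(0.262) = 0.05475 kg·m²/s.
L_i = +I_p ω_p + m v R = +(0.1380)(4.91) + 0.05475 = 0.7322 kg·m²/s.
After sticking, I_f = I_p + m R² = 0.1380 + (0.0323)(0.262)² = 0.1402 kg·m².
ω_f = L_i / I_f = 0.7322 / 0.1402 = 5.223 rad/s.

|ω_f| ≈ 5.22 rad/s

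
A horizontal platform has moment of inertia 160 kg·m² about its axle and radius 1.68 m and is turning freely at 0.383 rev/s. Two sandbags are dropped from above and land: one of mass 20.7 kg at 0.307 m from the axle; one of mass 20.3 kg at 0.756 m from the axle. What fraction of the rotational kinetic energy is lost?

The added mass arrives with no angular momentum about the axle, and any external torque about the axle is negligible, so the system's angular momentum is conserved.
Added inertia Σmr² = (20.7)(0.307)² + (20.3)(0.756)² = 13.55 kg·m²; I_f = 160.0 + 13.55 = 173.6 kg·m².
ω_f = I_p ω_i / I_f = (160.0)(0.383) / 173.6 = 0.3531 rev/s.
KE_i = ½(160.0)(2.406 rad/s)² = 463.3 J; KE_f = ½(173.6)(2.219)² = 427.1 J.
Fraction lost = 0.07809.

fraction ≈ 0.0781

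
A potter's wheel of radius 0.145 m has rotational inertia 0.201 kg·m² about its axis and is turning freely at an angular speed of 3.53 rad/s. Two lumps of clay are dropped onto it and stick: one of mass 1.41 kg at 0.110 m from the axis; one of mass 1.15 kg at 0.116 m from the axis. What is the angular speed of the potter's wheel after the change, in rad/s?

No external torque acts about the axis; L_before = L_after.
Added inertia Σmr² = (1.41)(0.110)² + (1.15)(0.116)² = 0.03254 kg·m²; I_f = 0.2010 + 0.03254 = 0.2335 kg·m².
ω_f = I_p ω_i / I_f = (0.2010)(3.53) / 0.2335 = 3.038 rad/s.

ω_f ≈ 3.04 rad/s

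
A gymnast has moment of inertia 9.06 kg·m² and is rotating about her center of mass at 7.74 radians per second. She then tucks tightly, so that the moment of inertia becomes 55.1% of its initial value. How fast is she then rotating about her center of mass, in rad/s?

ω₂ ≈ 14.0 rad/s

With no external torque about the axis, L is conserved: I₁ω₁ = I₂ω₂.
I₂ = 0.551 × 9.06 = 4.992 kg·m².
ω₂ = I₁ω₁ / I₂ = (9.060)(7.74 rad/s) / (4.992) = 14.05 rad/s.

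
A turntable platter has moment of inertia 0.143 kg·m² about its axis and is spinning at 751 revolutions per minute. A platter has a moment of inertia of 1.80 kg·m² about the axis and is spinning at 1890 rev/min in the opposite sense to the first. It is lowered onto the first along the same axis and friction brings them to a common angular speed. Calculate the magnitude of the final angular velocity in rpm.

No external torque acts about the common axis, so total angular momentum is conserved.
Taking A's sense as positive: L = (0.1430)(751) − (1.800)(1890) = -3295 kg·m²·rpm.
Combined I = 0.1430 + 1.800 = 1.943 kg·m².
ω_f = L / I = -3295 / 1.943 = -1696 rpm.

|ω_f| ≈ 1700 rpm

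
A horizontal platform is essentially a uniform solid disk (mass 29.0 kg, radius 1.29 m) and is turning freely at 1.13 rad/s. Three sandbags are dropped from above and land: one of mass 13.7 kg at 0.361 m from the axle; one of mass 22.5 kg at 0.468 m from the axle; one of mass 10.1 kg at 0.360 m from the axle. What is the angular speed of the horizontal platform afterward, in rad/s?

The added mass arrives with no angular momentum about the axle, and any external torque about the axle is negligible, so the system's angular momentum is conserved.
I_p = ½(29.0)(1.29)² = 24.13 kg·m².
Added inertia Σmr² = (13.7)(0.361)² + (22.5)(0.468)² + (10.1)(0.360)² = 8.022 kg·m²; I_f = 24.13 + 8.022 = 32.15 kg·m².
ω_f = I_p ω_i / I_f = (24.13)(1.13) / 32.15 = 0.8480 rad/s.

ω_f ≈ 0.848 rad/s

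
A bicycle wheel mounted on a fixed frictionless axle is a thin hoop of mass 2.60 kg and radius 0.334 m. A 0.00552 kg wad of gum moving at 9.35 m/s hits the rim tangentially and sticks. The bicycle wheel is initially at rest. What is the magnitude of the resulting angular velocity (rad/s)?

|ω_f| ≈ 0.0593 rad/s

About the axle the impulsive forces during the collision are internal, so angular momentum about that axis is conserved.
I_p = (2.60)(0.334)² = 0.2900 kg·m². Taking the sense of the wad of gum's angular momentum as positive, L_{wad} = m v R = (0.00552)(9.35)(0.334) = 0.01724 kg·m²/s.
L_i = 0 + 0.01724 = 0.01724 kg·m²/s.
After sticking, I_f = I_p + m R² = 0.2900 + (0.00552)(0.334)² = 0.2907 kg·m².
ω_f = L_i / I_f = 0.01724 / 0.2907 = 0.05931 rad/s.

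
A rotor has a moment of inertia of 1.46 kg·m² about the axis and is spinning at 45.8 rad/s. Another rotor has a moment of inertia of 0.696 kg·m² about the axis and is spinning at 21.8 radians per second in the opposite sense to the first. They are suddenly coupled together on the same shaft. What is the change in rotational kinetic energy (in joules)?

ΔKE ≈ -1080 J

The coupling torques are internal; angular momentum about the shared axis is conserved.
Taking A's sense as positive: L = (1.460)(45.8) − (0.6960)(21.8) = 51.70 kg·m²·rad/s.
Combined I = 1.460 + 0.6960 = 2.156 kg·m².
ω_f = L / I = 51.70 / 2.156 = 23.98 rad/s.
KE_i = ½ΣIω² = 1697 J; KE_f = ½(2.156)(23.98)² = 619.8 J.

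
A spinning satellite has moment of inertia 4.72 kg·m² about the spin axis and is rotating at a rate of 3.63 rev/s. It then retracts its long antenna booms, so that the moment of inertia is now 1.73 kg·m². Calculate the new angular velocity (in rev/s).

With no external torque about the axis, L is conserved: I₁ω₁ = I₂ω₂.
ω₂ = I₁ω₁ / I₂ = (4.720)(3.63 rev/s) / (1.730) = 9.904 rev/s.

ω₂ ≈ 9.90 rev/s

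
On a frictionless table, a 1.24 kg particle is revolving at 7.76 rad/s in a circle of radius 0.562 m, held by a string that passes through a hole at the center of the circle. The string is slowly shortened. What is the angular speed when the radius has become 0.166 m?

ω₂ ≈ 88.9 rad/s

No torque about the axis ⇒ m r₁² ω₁ = m r₂² ω₂.
ω₂ = ω₁ (r₁/r₂)² = (7.76)(0.562/0.166)² = 88.94 rad/s.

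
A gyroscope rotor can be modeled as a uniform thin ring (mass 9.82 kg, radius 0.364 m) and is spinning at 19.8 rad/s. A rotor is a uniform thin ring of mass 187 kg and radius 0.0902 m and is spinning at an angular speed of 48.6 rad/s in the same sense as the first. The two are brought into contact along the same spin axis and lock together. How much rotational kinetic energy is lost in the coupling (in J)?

ΔKE lost ≈ 291 J

No external torque acts about the common axis, so total angular momentum is conserved.
Moments of inertia: I_A = (9.82)(0.364)² = 1.301 kg·m²; I_B = (187)(0.0902)² = 1.521 kg·m².
Taking A's sense as positive: L = (1.301)(19.8) + (1.521)(48.6) = 99.70 kg·m²·rad/s.
Combined I = 1.301 + 1.521 = 2.823 kg·m².
ω_f = L / I = 99.70 / 2.823 = 35.32 rad/s.
KE_i = ½ΣIω² = 2052 J; KE_f = ½(2.823)(35.32)² = 1761 J.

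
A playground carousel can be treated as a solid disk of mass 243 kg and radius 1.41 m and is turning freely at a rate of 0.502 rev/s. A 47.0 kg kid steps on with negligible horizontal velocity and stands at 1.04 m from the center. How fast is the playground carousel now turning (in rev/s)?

No external torque acts about the center; L_before = L_after.
I_p = ½(243)(1.41)² = 241.6 kg·m².
Added inertia Σmr² = (47.0)(1.04)² = 50.84 kg·m²; I_f = 241.6 + 50.84 = 292.4 kg·m².
ω_f = I_p ω_i / I_f = (241.6)(0.502) / 292.4 = 0.4147 rev/s.

ω_f ≈ 0.415 rev/s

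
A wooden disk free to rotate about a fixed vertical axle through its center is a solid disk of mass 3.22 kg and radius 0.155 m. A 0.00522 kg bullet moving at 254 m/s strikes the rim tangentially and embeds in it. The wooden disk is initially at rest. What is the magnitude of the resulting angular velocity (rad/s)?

|ω_f| ≈ 5.30 rad/s

About the axle the impulsive forces during the collision are internal, so angular momentum about that axis is conserved.
I_p = ½(3.22)(0.155)² = 0.03868 kg·m². Taking the sense of the bullet's angular momentum as positive, L_{bullet} = m v R = (0.00522)(254)(0.155) = 0.2055 kg·m²/s.
L_i = 0 + 0.2055 = 0.2055 kg·m²/s.
After sticking, I_f = I_p + m R² = 0.03868 + (0.00522)(0.155)² = 0.03881 kg·m².
ω_f = L_i / I_f = 0.2055 / 0.03881 = 5.296 rad/s.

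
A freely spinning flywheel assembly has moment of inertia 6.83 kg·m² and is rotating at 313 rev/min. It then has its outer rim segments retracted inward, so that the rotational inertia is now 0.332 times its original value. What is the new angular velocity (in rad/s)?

ω₂ ≈ 98.7 rad/s

Angular momentum about the spin axis is conserved since the torque about it is zero.
I₂ = 0.332 × 6.83 = 2.268 kg·m².
ω₂ = I₁ω₁ / I₂ = (6.830)(313 rpm) / (2.268) = 942.8 rpm = 98.73 rad/s.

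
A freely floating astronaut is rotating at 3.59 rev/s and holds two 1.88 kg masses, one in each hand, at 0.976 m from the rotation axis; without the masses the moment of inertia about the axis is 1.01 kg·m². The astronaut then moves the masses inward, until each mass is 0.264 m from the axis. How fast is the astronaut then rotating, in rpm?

ω₂ ≈ 778 rpm

With no external torque about the axis, L is conserved: I₁ω₁ = I₂ω₂.
I₁ = 1.01 + 2(1.88)(0.976)² = 4.592 kg·m²; I₂ = 1.01 + 2(1.88)(0.264)² = 1.272 kg·m².
ω₂ = I₁ω₁ / I₂ = (4.592)(3.59 rev/s) / (1.272) = 12.96 rev/s = 777.5 rpm.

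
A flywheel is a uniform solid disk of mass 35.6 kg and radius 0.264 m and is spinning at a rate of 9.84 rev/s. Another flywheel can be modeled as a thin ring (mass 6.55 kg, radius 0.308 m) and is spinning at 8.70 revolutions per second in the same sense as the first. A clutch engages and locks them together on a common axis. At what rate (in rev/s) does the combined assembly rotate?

The coupling torques are internal; angular momentum about the shared axis is conserved.
Moments of inertia: I_A = ½(35.6)(0.264)² = 1.241 kg·m²; I_B = (6.55)(0.308)² = 0.6214 kg·m².
Taking A's sense as positive: L = (1.241)(9.84) + (0.6214)(8.70) = 17.61 kg·m²·rev/s.
Combined I = 1.241 + 0.6214 = 1.862 kg·m².
ω_f = L / I = 17.61 / 1.862 = 9.460 rev/s.

|ω_f| ≈ 9.46 rev/s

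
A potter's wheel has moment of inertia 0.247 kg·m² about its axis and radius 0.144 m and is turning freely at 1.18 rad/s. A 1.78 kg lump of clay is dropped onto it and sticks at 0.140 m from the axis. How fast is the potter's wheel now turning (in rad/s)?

The added mass arrives with no angular momentum about the axis, and any external torque about the axis is negligible, so the system's angular momentum is conserved.
Added inertia Σmr² = (1.78)(0.140)² = 0.03489 kg·m²; I_f = 0.2470 + 0.03489 = 0.2819 kg·m².
ω_f = I_p ω_i / I_f = (0.2470)(1.18) / 0.2819 = 1.034 rad/s.

ω_f ≈ 1.03 rad/s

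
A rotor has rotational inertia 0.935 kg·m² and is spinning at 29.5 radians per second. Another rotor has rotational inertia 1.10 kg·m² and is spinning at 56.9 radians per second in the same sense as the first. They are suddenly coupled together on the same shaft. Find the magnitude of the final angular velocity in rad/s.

|ω_f| ≈ 44.3 rad/s

The coupling torques are internal; angular momentum about the shared axis is conserved.
Taking A's sense as positive: L = (0.9350)(29.5) + (1.100)(56.9) = 90.17 kg·m²·rad/s.
Combined I = 0.9350 + 1.100 = 2.035 kg·m².
ω_f = L / I = 90.17 / 2.035 = 44.31 rad/s.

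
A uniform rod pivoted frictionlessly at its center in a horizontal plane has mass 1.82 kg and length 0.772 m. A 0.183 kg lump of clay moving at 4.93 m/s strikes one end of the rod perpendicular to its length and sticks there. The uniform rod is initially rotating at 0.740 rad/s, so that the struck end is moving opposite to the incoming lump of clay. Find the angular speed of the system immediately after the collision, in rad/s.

|ω_f| ≈ 2.39 rad/s

About the pivot the impulsive forces during the collision are internal, so angular momentum about that axis is conserved.
I_p = (1/12)(1.82)(0.772)² = 0.09039 kg·m². Taking the sense of the lump of clay's angular momentum as positive, L_{lump} = m v R = (0.183)(4.93)(0.772/2) = 0.3482 kg·m²/s.
L_i = −I_p ω_p + m v R = −(0.09039)(0.740) + 0.3482 = 0.2814 kg·m²/s.
After sticking, I_f = I_p + m R² = 0.09039 + (0.183)(0.772/2)² = 0.1177 kg·m².
ω_f = L_i / I_f = 0.2814 / 0.1177 = 2.391 rad/s.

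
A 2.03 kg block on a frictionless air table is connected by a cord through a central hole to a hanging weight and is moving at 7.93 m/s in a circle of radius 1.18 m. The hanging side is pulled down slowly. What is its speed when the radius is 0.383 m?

v₂ ≈ 24.4 m/s

The only horizontal force on the mass is along the cord (radial), so it exerts no torque about the hole and angular momentum m v r is conserved.
v₂ = v₁ r₁ / r₂ = (7.93)(1.18) / (0.383) = 24.43 m/s.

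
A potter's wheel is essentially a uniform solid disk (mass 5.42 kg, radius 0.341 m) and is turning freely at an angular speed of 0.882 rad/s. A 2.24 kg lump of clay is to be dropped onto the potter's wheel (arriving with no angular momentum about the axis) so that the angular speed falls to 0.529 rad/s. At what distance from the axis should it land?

No external torque acts about the axis; L_before = L_after.
I_p = ½(5.42)(0.341)² = 0.3151 kg·m².
I_p ω_i = (I_p + m r²) ω_f ⇒ m r² = I_p(ω_i/ω_f − 1) = 0.3151(0.882/0.529 − 1) = 0.2103 kg·m².
r = √(0.2103/2.24) = 0.3064 m.

r ≈ 0.306 m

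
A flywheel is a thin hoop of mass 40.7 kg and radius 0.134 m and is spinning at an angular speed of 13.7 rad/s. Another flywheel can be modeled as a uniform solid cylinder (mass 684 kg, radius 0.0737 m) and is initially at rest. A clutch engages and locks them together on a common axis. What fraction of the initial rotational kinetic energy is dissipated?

The coupling torques are internal; angular momentum about the shared axis is conserved.
Moments of inertia: I_A = (40.7)(0.134)² = 0.7308 kg·m²; I_B = ½(684)(0.0737)² = 1.858 kg·m².
Taking A's sense as positive: L = (0.7308)(13.7) = 10.01 kg·m²·rad/s.
Combined I = 0.7308 + 1.858 = 2.588 kg·m².
ω_f = L / I = 10.01 / 2.588 = 3.868 rad/s.
KE_i = ½ΣIω² = 68.58 J; KE_f = ½(2.588)(3.868)² = 19.36 J.
Fraction dissipated = (KE_i − KE_f)/KE_i = 0.7177.

fraction ≈ 0.718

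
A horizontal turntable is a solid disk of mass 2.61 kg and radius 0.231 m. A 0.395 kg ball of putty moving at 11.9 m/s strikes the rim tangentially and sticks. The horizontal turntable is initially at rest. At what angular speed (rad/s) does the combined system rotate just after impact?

About the axle the impulsive forces during the collision are internal, so angular momentum about that axis is conserved.
I_p = ½(2.61)(0.231)² = 0.06964 kg·m². Taking the sense of the ball of putty's angular momentum as positive, L_{ball} = m v R = (0.395)(11.9)(0.231) = 1.086 kg·m²/s.
L_i = 0 + 1.086 = 1.086 kg·m²/s.
After sticking, I_f = I_p + m R² = 0.06964 + (0.395)(0.231)² = 0.09071 kg·m².
ω_f = L_i / I_f = 1.086 / 0.09071 = 11.97 rad/s.

|ω_f| ≈ 12.0 rad/s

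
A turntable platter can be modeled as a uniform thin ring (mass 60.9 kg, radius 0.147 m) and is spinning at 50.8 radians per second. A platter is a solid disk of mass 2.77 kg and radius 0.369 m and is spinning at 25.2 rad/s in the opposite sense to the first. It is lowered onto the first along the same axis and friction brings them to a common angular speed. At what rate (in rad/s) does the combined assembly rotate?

|ω_f| ≈ 41.3 rad/s

No external torque acts about the common axis, so total angular momentum is conserved.
Moments of inertia: I_A = (60.9)(0.147)² = 1.316 kg·m²; I_B = ½(2.77)(0.369)² = 0.1886 kg·m².
Taking A's sense as positive: L = (1.316)(50.8) − (0.1886)(25.2) = 62.10 kg·m²·rad/s.
Combined I = 1.316 + 0.1886 = 1.505 kg·m².
ω_f = L / I = 62.10 / 1.505 = 41.27 rad/s.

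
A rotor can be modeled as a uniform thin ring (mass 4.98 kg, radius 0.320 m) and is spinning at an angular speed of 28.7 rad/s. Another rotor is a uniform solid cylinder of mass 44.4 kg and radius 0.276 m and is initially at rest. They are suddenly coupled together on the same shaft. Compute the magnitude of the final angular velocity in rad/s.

|ω_f| ≈ 6.65 rad/s

The coupling torques are internal; angular momentum about the shared axis is conserved.
Moments of inertia: I_A = (4.98)(0.320)² = 0.5100 kg·m²; I_B = ½(44.4)(0.276)² = 1.691 kg·m².
Taking A's sense as positive: L = (0.5100)(28.7) = 14.64 kg·m²·rad/s.
Combined I = 0.5100 + 1.691 = 2.201 kg·m².
ω_f = L / I = 14.64 / 2.201 = 6.649 rad/s.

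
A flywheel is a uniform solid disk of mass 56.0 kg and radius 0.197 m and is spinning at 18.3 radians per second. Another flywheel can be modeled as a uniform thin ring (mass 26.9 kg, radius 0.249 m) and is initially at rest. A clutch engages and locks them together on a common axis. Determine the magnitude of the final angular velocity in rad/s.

|ω_f| ≈ 7.22 rad/s

The coupling torques are internal; angular momentum about the shared axis is conserved.
Moments of inertia: I_A = ½(56.0)(0.197)² = 1.087 kg·m²; I_B = (26.9)(0.249)² = 1.668 kg·m².
Taking A's sense as positive: L = (1.087)(18.3) = 19.89 kg·m²·rad/s.
Combined I = 1.087 + 1.668 = 2.754 kg·m².
ω_f = L / I = 19.89 / 2.754 = 7.219 rad/s.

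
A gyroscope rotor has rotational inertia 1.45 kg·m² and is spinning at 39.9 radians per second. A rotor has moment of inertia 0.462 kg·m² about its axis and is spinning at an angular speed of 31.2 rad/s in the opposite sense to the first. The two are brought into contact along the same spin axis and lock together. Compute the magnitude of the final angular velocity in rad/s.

|ω_f| ≈ 22.7 rad/s

The coupling torques are internal; angular momentum about the shared axis is conserved.
Taking A's sense as positive: L = (1.450)(39.9) − (0.4620)(31.2) = 43.44 kg·m²·rad/s.
Combined I = 1.450 + 0.4620 = 1.912 kg·m².
ω_f = L / I = 43.44 / 1.912 = 22.72 rad/s.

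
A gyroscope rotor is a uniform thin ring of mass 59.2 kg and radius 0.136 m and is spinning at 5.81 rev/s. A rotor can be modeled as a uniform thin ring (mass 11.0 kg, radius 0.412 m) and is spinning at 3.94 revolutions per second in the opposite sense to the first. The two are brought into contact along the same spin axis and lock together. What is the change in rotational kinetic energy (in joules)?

ΔKE ≈ -1300 J

The coupling torques are internal; angular momentum about the shared axis is conserved.
Moments of inertia: I_A = (59.2)(0.136)² = 1.095 kg·m²; I_B = (11.0)(0.412)² = 1.867 kg·m².
Taking A's sense as positive: L = (1.095)(5.81) − (1.867)(3.94) = -0.9950 kg·m²·rev/s.
Combined I = 1.095 + 1.867 = 2.962 kg·m².
ω_f = L / I = -0.9950 / 2.962 = -0.3359 rev/s.
KE_i = ½ΣIω² = 1302 J; KE_f = ½(2.962)(2.110)² = 6.597 J.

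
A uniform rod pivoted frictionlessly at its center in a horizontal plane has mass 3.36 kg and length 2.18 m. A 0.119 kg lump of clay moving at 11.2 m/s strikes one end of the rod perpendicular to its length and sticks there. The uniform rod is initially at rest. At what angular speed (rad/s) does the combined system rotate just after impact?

About the pivot the impulsive forces during the collision are internal, so angular momentum about that axis is conserved.
I_p = (1/12)(3.36)(2.18)² = 1.331 kg·m². Taking the sense of the lump of clay's angular momentum as positive, L_{lump} = m v R = (0.119)(11.2)(2.18/2) = 1.453 kg·m²/s.
L_i = 0 + 1.453 = 1.453 kg·m²/s.
After sticking, I_f = I_p + m R² = 1.331 + (0.119)(2.18/2)² = 1.472 kg·m².
ω_f = L_i / I_f = 1.453 / 1.472 = 0.9869 rad/s.

|ω_f| ≈ 0.987 rad/s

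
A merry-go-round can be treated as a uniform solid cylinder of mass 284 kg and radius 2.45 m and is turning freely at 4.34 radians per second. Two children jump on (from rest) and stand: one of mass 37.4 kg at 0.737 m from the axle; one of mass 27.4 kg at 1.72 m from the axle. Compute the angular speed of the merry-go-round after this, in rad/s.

The added mass arrives with no angular momentum about the axle, and any external torque about the axle is negligible, so the system's angular momentum is conserved.
I_p = ½(284)(2.45)² = 852.4 kg·m².
Added inertia Σmr² = (37.4)(0.737)² + (27.4)(1.72)² = 101.4 kg·m²; I_f = 852.4 + 101.4 = 953.7 kg·m².
ω_f = I_p ω_i / I_f = (852.4)(4.34) / 953.7 = 3.879 rad/s.

ω_f ≈ 3.88 rad/s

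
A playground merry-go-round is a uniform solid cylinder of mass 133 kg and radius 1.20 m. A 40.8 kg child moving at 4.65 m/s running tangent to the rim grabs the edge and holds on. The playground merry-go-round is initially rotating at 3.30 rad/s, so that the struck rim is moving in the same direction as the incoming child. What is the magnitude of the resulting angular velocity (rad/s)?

|ω_f| ≈ 3.52 rad/s

About the axle the impulsive forces during the collision are internal, so angular momentum about that axis is conserved.
I_p = ½(133)(1.20)² = 95.76 kg·m². Taking the sense of the child's angular momentum as positive, L_{child} = m v R = (40.8)(4.65)(1.20) = 227.7 kg·m²/s.
L_i = +I_p ω_p + m v R = +(95.76)(3.30) + 227.7 = 543.7 kg·m²/s.
After sticking, I_f = I_p + m R² = 95.76 + (40.8)(1.20)² = 154.5 kg·m².
ω_f = L_i / I_f = 543.7 / 154.5 = 3.519 rad/s.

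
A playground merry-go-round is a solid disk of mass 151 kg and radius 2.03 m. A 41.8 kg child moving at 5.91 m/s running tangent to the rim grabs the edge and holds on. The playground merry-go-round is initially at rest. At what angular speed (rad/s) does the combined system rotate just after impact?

|ω_f| ≈ 1.04 rad/s

About the axle the impulsive forces during the collision are internal, so angular momentum about that axis is conserved.
I_p = ½(151)(2.03)² = 311.1 kg·m². Taking the sense of the child's angular momentum as positive, L_{child} = m v R = (41.8)(5.91)(2.03) = 501.5 kg·m²/s.
L_i = 0 + 501.5 = 501.5 kg·m²/s.
After sticking, I_f = I_p + m R² = 311.1 + (41.8)(2.03)² = 483.4 kg·m².
ω_f = L_i / I_f = 501.5 / 483.4 = 1.037 rad/s.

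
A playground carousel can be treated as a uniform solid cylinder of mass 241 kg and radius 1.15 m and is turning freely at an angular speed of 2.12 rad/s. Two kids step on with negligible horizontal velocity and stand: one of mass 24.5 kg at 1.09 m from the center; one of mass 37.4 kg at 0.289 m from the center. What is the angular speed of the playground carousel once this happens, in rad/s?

No external torque acts about the center; L_before = L_after.
I_p = ½(241)(1.15)² = 159.4 kg·m².
Added inertia Σmr² = (24.5)(1.09)² + (37.4)(0.289)² = 32.23 kg·m²; I_f = 159.4 + 32.23 = 191.6 kg·m².
ω_f = I_p ω_i / I_f = (159.4)(2.12) / 191.6 = 1.763 rad/s.

ω_f ≈ 1.76 rad/s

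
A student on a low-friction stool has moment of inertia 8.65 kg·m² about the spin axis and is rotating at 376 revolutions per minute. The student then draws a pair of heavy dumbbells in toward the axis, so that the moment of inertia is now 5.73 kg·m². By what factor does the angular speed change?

With no external torque about the axis, L is conserved: I₁ω₁ = I₂ω₂.
ω₂/ω₁ = I₁/I₂ = 8.650 / 5.730 = 1.510.

ω₂/ω₁ ≈ 1.51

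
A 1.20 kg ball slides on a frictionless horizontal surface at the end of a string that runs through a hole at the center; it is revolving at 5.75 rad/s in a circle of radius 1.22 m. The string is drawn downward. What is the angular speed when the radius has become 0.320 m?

The constraining force is radial, so m r² ω about the center is conserved.
ω₂ = ω₁ (r₁/r₂)² = (5.75)(1.22/0.320)² = 83.58 rad/s.

ω₂ ≈ 83.6 rad/s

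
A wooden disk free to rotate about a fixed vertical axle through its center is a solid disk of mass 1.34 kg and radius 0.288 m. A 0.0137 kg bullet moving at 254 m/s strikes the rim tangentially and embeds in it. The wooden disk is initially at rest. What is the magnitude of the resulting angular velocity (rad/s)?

|ω_f| ≈ 17.7 rad/s

The axle reaction passes through the axle and exerts no torque about it; angular momentum about the axle is conserved through the impact.
I_p = ½(1.34)(0.288)² = 0.05557 kg·m². Taking the sense of the bullet's angular momentum as positive, L_{bullet} = m v R = (0.0137)(254)(0.288) = 1.002 kg·m²/s.
L_i = 0 + 1.002 = 1.002 kg·m²/s.
After sticking, I_f = I_p + m R² = 0.05557 + (0.0137)(0.288)² = 0.05671 kg·m².
ω_f = L_i / I_f = 1.002 / 0.05671 = 17.67 rad/s.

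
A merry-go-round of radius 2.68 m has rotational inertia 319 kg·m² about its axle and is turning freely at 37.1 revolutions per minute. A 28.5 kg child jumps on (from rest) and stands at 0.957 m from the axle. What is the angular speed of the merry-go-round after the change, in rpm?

ω_f ≈ 34.3 rpm

No external torque acts about the axle; L_before = L_after.
Added inertia Σmr² = (28.5)(0.957)² = 26.10 kg·m²; I_f = 319.0 + 26.10 = 345.1 kg·m².
ω_f = I_p ω_i / I_f = (319.0)(37.1) / 345.1 = 34.29 rpm.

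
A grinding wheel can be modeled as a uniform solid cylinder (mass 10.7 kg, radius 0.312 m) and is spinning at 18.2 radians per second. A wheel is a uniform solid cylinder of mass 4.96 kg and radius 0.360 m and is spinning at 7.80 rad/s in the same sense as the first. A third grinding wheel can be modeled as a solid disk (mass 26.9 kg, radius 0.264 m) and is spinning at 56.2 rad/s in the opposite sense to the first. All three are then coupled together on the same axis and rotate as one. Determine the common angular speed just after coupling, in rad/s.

|ω_f| ≈ 22.9 rad/s

No external torque acts about the common axis, so total angular momentum is conserved.
Moments of inertia: I_A = ½(10.7)(0.312)² = 0.5208 kg·m²; I_B = ½(4.96)(0.360)² = 0.3214 kg·m²; I_C = ½(26.9)(0.264)² = 0.9374 kg·m².
Taking A's sense as positive: L = (0.5208)(18.2) + (0.3214)(7.80) − (0.9374)(56.2) = -40.70 kg·m²·rad/s.
Combined I = 0.5208 + 0.3214 + 0.9374 = 1.780 kg·m².
ω_f = L / I = -40.70 / 1.780 = -22.87 rad/s.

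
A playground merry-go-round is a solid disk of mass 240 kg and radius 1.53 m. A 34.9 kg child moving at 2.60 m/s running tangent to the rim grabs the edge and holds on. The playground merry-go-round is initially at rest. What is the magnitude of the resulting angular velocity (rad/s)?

The axle reaction passes through the axle and exerts no torque about it; angular momentum about the axle is conserved through the impact.
I_p = ½(240)(1.53)² = 280.9 kg·m². Taking the sense of the child's angular momentum as positive, L_{child} = m v R = (34.9)(2.60)(1.53) = 138.8 kg·m²/s.
L_i = 0 + 138.8 = 138.8 kg·m²/s.
After sticking, I_f = I_p + m R² = 280.9 + (34.9)(1.53)² = 362.6 kg·m².
ω_f = L_i / I_f = 138.8 / 362.6 = 0.3829 rad/s.

|ω_f| ≈ 0.383 rad/s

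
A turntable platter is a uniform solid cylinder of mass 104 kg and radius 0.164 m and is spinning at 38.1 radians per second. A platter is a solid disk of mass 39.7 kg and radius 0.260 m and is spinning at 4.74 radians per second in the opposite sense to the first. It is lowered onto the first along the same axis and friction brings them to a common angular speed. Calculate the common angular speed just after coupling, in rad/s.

The coupling torques are internal; angular momentum about the shared axis is conserved.
Moments of inertia: I_A = ½(104)(0.164)² = 1.399 kg·m²; I_B = ½(39.7)(0.260)² = 1.342 kg·m².
Taking A's sense as positive: L = (1.399)(38.1) − (1.342)(4.74) = 46.93 kg·m²·rad/s.
Combined I = 1.399 + 1.342 = 2.740 kg·m².
ω_f = L / I = 46.93 / 2.740 = 17.12 rad/s.

|ω_f| ≈ 17.1 rad/s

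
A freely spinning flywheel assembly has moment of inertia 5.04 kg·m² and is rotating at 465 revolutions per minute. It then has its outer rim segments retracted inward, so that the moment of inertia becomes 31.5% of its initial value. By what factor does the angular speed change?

ω₂/ω₁ ≈ 3.17

With no external torque about the axis, L is conserved: I₁ω₁ = I₂ω₂.
I₂ = 0.315 × 5.04 = 1.588 kg·m².
ω₂/ω₁ = I₁/I₂ = 5.040 / 1.588 = 3.175.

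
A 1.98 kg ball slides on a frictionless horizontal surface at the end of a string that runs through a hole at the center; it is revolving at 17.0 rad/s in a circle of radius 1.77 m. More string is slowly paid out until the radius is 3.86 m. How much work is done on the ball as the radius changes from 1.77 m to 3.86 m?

W ≈ -708 J

The constraining force is radial, so m r² ω about the center is conserved.
ω₂ = ω₁ (r₁/r₂)² = (17.0)(1.77/3.86)² = 3.575 rad/s.
W = ΔKE = ½m(v₂² − v₁²) = -707.9 J.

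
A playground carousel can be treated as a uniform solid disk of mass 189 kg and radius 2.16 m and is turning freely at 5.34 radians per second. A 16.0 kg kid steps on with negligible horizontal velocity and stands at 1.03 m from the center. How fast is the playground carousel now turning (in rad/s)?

ω_f ≈ 5.14 rad/s

No external torque acts about the center; L_before = L_after.
I_p = ½(189)(2.16)² = 440.9 kg·m².
Added inertia Σmr² = (16.0)(1.03)² = 16.97 kg·m²; I_f = 440.9 + 16.97 = 457.9 kg·m².
ω_f = I_p ω_i / I_f = (440.9)(5.34) / 457.9 = 5.142 rad/s.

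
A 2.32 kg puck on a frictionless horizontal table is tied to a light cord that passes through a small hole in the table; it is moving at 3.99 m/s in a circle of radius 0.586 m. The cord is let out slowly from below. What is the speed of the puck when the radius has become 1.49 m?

v₂ ≈ 1.57 m/s

The only horizontal force on the mass is along the cord (radial), so it exerts no torque about the hole and angular momentum m v r is conserved.
v₂ = v₁ r₁ / r₂ = (3.99)(0.586) / (1.49) = 1.569 m/s.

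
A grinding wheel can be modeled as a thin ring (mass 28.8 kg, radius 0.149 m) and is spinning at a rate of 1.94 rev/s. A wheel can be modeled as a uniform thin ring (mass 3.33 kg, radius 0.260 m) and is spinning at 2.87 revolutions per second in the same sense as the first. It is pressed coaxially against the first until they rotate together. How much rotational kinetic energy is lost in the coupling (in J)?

No external torque acts about the common axis, so total angular momentum is conserved.
Moments of inertia: I_A = (28.8)(0.149)² = 0.6394 kg·m²; I_B = (3.33)(0.260)² = 0.2251 kg·m².
Taking A's sense as positive: L = (0.6394)(1.94) + (0.2251)(2.87) = 1.886 kg·m²·rev/s.
Combined I = 0.6394 + 0.2251 = 0.8645 kg·m².
ω_f = L / I = 1.886 / 0.8645 = 2.182 rev/s.
KE_i = ½ΣIω² = 84.10 J; KE_f = ½(0.8645)(13.71)² = 81.26 J.

ΔKE lost ≈ 2.84 J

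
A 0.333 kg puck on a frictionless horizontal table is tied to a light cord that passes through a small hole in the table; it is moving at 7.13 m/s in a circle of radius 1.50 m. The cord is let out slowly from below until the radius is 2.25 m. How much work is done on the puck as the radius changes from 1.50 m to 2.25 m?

The only horizontal force on the mass is along the cord (radial), so it exerts no torque about the hole and angular momentum m v r is conserved.
v₂ = v₁ r₁ / r₂ = (7.13)(1.50) / (2.25) = 4.753 m/s.
W = ΔKE = ½m(v₂² − v₁²) = -4.702 J.

W ≈ -4.70 J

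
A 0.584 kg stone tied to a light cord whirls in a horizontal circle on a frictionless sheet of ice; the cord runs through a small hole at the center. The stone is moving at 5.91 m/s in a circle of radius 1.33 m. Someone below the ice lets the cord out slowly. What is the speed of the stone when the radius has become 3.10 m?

Central (radial) force ⇒ zero torque about the center ⇒ m v r is constant.
v₂ = v₁ r₁ / r₂ = (5.91)(1.33) / (3.10) = 2.536 m/s.

v₂ ≈ 2.54 m/s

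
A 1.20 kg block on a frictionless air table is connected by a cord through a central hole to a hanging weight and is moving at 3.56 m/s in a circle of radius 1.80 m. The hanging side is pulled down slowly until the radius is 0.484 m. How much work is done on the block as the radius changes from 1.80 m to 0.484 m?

Central (radial) force ⇒ zero torque about the center ⇒ m v r is constant.
v₂ = v₁ r₁ / r₂ = (3.56)(1.80) / (0.484) = 13.24 m/s.
W = ΔKE = ½m(v₂² − v₁²) = 97.57 J.

W ≈ 97.6 J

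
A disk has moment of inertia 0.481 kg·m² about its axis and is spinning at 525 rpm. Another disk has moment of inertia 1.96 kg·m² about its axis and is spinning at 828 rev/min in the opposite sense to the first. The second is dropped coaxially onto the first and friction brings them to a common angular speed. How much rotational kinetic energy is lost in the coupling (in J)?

ΔKE lost ≈ 3880 J

The coupling torques are internal; angular momentum about the shared axis is conserved.
Taking A's sense as positive: L = (0.4810)(525) − (1.960)(828) = -1370 kg·m²·rpm.
Combined I = 0.4810 + 1.960 = 2.441 kg·m².
ω_f = L / I = -1370 / 2.441 = -561.4 rpm.
KE_i = ½ΣIω² = 8095 J; KE_f = ½(2.441)(58.79)² = 4218 J.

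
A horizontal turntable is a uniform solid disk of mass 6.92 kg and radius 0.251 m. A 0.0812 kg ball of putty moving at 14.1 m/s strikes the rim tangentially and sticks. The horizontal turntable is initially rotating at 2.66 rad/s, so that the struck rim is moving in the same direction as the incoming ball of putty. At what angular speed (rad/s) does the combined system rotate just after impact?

|ω_f| ≈ 3.89 rad/s

About the axle the impulsive forces during the collision are internal, so angular momentum about that axis is conserved.
I_p = ½(6.92)(0.251)² = 0.2180 kg·m². Taking the sense of the ball of putty's angular momentum as positive, L_{ball} = m v R = (0.0812)(14.1)(0.251) = 0.2874 kg·m²/s.
L_i = +I_p ω_p + m v R = +(0.2180)(2.66) + 0.2874 = 0.8672 kg·m²/s.
After sticking, I_f = I_p + m R² = 0.2180 + (0.0812)(0.251)² = 0.2231 kg·m².
ω_f = L_i / I_f = 0.8672 / 0.2231 = 3.887 rad/s.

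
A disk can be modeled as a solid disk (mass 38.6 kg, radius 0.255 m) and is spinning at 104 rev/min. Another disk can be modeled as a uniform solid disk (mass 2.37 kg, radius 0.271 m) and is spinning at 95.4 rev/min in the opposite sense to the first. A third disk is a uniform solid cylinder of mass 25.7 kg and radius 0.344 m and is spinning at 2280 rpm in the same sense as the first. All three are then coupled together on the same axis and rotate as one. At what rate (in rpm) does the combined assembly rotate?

The coupling torques are internal; angular momentum about the shared axis is conserved.
Moments of inertia: I_A = ½(38.6)(0.255)² = 1.255 kg·m²; I_B = ½(2.37)(0.271)² = 0.08703 kg·m²; I_C = ½(25.7)(0.344)² = 1.521 kg·m².
Taking A's sense as positive: L = (1.255)(104) − (0.08703)(95.4) + (1.521)(2280) = 3589 kg·m²·rpm.
Combined I = 1.255 + 0.08703 + 1.521 = 2.863 kg·m².
ω_f = L / I = 3589 / 2.863 = 1254 rpm.

|ω_f| ≈ 1250 rpm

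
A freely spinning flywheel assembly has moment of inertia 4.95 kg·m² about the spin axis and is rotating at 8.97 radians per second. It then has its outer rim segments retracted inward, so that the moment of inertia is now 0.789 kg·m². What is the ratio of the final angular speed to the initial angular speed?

ω₂/ω₁ ≈ 6.27

Angular momentum about the spin axis is conserved since the torque about it is zero.
ω₂/ω₁ = I₁/I₂ = 4.950 / 0.7890 = 6.274.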